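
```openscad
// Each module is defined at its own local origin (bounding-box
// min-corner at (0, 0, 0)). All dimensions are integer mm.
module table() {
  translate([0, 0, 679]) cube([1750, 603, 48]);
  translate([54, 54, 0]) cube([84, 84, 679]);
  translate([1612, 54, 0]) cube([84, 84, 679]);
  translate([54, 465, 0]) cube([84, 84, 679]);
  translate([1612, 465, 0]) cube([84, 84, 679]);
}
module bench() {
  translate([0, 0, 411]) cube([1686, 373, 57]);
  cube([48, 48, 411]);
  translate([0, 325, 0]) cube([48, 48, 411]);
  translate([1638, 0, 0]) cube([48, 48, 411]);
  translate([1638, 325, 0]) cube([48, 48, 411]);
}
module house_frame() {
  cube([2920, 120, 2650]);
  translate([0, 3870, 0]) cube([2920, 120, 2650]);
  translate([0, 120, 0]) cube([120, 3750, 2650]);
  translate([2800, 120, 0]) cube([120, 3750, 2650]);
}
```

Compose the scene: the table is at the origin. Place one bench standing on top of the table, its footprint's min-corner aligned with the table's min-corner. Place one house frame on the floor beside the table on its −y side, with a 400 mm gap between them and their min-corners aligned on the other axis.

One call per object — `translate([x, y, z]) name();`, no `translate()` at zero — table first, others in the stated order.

table();
translate([0, 0, 727]) bench();
translate([0, -4390, 0]) house_frame();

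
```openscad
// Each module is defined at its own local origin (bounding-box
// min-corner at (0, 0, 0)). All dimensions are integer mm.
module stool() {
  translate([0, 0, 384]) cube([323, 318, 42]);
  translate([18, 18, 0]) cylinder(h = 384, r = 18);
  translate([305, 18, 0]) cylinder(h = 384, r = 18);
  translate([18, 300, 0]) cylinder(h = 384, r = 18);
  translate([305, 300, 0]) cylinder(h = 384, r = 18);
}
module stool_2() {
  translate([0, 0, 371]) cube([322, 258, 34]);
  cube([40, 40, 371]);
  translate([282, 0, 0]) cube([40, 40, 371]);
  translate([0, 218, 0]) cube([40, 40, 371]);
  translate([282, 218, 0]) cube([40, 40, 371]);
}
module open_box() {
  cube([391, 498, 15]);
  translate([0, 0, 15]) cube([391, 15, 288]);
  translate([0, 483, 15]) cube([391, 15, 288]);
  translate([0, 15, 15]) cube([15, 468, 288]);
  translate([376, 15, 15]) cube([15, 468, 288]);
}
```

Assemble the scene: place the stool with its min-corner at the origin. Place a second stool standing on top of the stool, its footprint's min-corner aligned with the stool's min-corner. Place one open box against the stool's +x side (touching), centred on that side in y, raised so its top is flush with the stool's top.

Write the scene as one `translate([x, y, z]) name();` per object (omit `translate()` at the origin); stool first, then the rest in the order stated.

stool();
translate([0, 0, 426]) stool_2();
translate([323, -90, 123]) open_box();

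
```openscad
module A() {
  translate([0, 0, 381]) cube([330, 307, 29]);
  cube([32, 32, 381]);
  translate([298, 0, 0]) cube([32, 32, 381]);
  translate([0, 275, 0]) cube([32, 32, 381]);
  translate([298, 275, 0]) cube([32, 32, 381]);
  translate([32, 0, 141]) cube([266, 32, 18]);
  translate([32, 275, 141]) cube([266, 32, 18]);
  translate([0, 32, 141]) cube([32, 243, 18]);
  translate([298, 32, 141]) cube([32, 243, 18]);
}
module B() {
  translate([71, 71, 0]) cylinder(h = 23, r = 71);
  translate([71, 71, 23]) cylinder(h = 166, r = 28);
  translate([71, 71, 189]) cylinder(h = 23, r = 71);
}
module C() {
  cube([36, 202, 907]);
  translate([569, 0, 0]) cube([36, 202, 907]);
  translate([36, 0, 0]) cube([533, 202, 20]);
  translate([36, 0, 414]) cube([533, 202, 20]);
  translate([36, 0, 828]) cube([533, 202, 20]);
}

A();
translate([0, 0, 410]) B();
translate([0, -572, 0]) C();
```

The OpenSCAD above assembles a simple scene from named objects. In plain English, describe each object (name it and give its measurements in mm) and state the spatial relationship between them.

A is a four-legged stool. The seat is a 330×307×29 mm slab whose top surface is at z = 410 mm; four square legs, each 32×32 mm in cross-section, run from the floor (z = 0) to the underside of the seat, each flush with a corner of the seat. Four stretchers, 32 mm wide and 18 mm tall, connect adjacent legs with their undersides at z = 141 mm, each running between the inner faces of the legs it joins and aligned with the legs' outer faces on the other axis.

B is a spool: two coaxial disc flanges of radius 71 mm and thickness 23 mm, joined by a core cylinder of radius 28 mm and height 166 mm. The lower flange rests on z = 0 and the three cylinders share a vertical axis.

C is a bookshelf 605 mm wide overall, 202 mm deep and 907 mm tall. The two sides are 36 mm thick vertical panels. 3 horizontal shelves of 20 mm thickness span between the inner faces of the sides; the lowest shelf sits on the floor and shelves are stacked with a clear vertical gap of 394 mm between each pair.

The spool is on top of the stool. The bookshelf is on the floor beside the stool on its −y side.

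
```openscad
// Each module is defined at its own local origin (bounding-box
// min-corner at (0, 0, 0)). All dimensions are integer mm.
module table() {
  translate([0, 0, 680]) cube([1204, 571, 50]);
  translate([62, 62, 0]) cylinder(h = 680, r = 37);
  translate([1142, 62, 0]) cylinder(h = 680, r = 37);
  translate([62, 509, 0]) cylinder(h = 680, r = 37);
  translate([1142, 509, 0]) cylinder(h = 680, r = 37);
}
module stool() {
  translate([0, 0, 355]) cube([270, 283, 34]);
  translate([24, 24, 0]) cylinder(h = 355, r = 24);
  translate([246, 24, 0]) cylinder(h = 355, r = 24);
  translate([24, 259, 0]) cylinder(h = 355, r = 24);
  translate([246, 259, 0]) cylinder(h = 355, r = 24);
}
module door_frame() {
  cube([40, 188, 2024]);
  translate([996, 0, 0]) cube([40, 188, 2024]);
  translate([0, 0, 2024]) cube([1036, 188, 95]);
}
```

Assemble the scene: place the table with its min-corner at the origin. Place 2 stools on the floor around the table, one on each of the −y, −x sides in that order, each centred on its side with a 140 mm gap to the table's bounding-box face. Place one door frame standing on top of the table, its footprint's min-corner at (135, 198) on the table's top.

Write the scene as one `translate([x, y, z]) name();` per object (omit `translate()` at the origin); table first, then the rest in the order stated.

table();
translate([467, -423, 0]) stool();
translate([-410, 144, 0]) stool();
translate([135, 198, 730]) door_frame();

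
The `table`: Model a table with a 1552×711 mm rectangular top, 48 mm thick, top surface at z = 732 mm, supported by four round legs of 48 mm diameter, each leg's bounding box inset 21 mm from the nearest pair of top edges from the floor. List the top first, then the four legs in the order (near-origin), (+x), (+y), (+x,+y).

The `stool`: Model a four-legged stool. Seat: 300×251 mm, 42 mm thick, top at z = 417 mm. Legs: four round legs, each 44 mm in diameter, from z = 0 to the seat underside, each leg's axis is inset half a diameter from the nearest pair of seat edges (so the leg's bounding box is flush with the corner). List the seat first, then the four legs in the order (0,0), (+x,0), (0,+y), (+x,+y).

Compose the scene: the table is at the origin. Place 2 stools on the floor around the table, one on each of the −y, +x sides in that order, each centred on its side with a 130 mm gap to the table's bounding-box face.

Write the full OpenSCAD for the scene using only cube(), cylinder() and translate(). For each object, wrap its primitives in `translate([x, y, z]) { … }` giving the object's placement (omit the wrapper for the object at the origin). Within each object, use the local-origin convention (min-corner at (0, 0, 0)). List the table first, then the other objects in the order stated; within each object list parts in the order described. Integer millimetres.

translate([0, 0, 684]) cube([1552, 711, 48]);
translate([45, 45, 0]) cylinder(h = 684, r = 24);
translate([1507, 45, 0]) cylinder(h = 684, r = 24);
translate([45, 666, 0]) cylinder(h = 684, r = 24);
translate([1507, 666, 0]) cylinder(h = 684, r = 24);
translate([626, -381, 0]) {
  translate([0, 0, 375]) cube([300, 251, 42]);
  translate([22, 22, 0]) cylinder(h = 375, r = 22);
  translate([278, 22, 0]) cylinder(h = 375, r = 22);
  translate([22, 229, 0]) cylinder(h = 375, r = 22);
  translate([278, 229, 0]) cylinder(h = 375, r = 22);
}
translate([1682, 230, 0]) {
  translate([0, 0, 375]) cube([300, 251, 42]);
  translate([22, 22, 0]) cylinder(h = 375, r = 22);
  translate([278, 22, 0]) cylinder(h = 375, r = 22);
  translate([22, 229, 0]) cylinder(h = 375, r = 22);
  translate([278, 229, 0]) cylinder(h = 375, r = 22);
}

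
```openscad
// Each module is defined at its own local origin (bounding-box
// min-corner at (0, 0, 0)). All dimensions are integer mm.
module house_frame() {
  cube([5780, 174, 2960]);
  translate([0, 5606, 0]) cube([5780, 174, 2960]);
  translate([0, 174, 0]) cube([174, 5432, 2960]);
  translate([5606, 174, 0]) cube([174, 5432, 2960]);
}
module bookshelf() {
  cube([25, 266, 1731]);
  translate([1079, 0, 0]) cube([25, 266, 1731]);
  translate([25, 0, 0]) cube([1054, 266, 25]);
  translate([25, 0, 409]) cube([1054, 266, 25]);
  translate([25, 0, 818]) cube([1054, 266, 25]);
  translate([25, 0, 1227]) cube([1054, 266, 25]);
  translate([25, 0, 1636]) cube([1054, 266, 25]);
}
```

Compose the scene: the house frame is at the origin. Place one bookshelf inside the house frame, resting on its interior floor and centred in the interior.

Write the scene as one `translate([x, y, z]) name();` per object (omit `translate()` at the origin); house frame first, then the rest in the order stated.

house_frame();
translate([2338, 2757, 0]) bookshelf();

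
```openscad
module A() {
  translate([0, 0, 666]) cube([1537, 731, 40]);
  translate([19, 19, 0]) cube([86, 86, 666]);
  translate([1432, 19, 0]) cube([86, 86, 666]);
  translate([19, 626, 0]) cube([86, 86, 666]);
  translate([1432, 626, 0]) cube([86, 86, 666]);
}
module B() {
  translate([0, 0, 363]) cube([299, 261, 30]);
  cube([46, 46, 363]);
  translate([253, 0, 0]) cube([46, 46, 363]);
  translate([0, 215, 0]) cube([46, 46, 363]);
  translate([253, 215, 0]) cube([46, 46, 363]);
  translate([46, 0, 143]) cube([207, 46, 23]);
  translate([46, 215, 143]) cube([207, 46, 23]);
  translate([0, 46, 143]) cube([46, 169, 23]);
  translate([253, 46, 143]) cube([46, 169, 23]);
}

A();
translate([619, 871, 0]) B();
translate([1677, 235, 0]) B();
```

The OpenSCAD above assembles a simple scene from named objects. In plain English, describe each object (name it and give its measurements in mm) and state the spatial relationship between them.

A is a rectangular dining table. The top is 1537×731×40 mm with its upper surface at z = 706 mm. It stands on four 86×86 mm square legs, each inset 19 mm from the nearest pair of top edges, running from the floor to the underside of the top.

B is a four-legged stool. The seat is a 299×261×30 mm slab whose top surface is at z = 393 mm; four square legs, each 46×46 mm in cross-section, run from the floor (z = 0) to the underside of the seat, each flush with a corner of the seat. Four stretchers, 46 mm wide and 23 mm tall, connect adjacent legs with their undersides at z = 143 mm, each running between the inner faces of the legs it joins and aligned with the legs' outer faces on the other axis.

Two stools sit around the table at the +y, +x sides.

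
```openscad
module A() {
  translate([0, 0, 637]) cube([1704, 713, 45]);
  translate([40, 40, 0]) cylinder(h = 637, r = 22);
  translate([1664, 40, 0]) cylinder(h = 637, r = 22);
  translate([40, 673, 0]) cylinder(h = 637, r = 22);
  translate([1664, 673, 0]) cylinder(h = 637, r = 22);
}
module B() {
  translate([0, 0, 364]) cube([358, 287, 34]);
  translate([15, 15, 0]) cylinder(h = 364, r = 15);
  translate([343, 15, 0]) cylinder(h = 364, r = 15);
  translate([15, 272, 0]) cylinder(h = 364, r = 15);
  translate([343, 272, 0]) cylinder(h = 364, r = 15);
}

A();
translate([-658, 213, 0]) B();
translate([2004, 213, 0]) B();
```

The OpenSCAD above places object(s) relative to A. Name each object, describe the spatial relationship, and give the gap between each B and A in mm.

A is a table. B is a stool. Two stools sit around the table at the −x, +x sides. The gap between each stool and the table is 300 mm.

Each stool's nearest face is 300 mm from the table's bounding box.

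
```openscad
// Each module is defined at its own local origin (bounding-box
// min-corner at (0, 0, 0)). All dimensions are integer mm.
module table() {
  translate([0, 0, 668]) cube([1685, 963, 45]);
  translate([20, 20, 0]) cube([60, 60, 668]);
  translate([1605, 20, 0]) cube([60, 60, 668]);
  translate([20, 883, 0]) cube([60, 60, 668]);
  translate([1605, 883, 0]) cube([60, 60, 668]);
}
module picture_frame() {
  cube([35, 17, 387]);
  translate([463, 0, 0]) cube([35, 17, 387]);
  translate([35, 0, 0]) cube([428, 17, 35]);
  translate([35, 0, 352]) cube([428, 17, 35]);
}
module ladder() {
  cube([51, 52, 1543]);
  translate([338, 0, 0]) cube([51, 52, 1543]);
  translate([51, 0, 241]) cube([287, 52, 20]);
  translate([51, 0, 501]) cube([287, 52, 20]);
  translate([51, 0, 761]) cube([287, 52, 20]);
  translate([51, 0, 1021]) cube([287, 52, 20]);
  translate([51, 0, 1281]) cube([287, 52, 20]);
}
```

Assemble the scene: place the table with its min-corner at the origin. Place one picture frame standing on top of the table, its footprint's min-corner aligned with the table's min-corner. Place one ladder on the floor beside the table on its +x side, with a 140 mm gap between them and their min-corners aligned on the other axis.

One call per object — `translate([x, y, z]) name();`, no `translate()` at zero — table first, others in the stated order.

table();
translate([0, 0, 713]) picture_frame();
translate([1825, 0, 0]) ladder();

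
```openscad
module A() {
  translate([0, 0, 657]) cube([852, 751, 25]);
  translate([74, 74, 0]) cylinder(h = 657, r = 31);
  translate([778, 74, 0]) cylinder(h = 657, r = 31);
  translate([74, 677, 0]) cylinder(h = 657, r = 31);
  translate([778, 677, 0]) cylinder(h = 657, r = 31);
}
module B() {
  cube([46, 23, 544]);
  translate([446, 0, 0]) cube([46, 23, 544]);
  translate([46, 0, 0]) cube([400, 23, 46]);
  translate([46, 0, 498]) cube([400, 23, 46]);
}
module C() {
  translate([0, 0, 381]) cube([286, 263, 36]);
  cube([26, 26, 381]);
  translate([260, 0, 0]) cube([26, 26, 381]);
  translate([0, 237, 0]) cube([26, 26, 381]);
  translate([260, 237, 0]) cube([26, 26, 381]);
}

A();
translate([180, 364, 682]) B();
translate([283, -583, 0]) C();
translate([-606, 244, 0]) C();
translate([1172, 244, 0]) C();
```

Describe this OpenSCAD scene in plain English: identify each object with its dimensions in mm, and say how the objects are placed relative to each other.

A is a table: top 852 mm (x) × 751 mm (y), 25 mm thick, upper face at z = 682 mm, on four round legs of 62 mm diameter, each leg's bounding box inset 43 mm from the nearest pair of top edges, running from z = 0 to the bottom of the top.

B is a rectangular picture frame lying in the x–z plane (depth along y). The opening is 400 mm wide (x) by 452 mm tall (z), surrounded by a border 46 mm wide on all four sides. The frame is 23 mm deep and is made of two full-height vertical stiles with two horizontal rails fitted between them.

C is a four-legged stool. The seat is a 286×263×36 mm slab whose top surface is at z = 417 mm; four square legs, each 26×26 mm in cross-section, run from the floor (z = 0) to the underside of the seat, each flush with a corner of the seat.

The picture frame is on top of the table, centred. Three stools sit around the table at the −y, −x, +x sides.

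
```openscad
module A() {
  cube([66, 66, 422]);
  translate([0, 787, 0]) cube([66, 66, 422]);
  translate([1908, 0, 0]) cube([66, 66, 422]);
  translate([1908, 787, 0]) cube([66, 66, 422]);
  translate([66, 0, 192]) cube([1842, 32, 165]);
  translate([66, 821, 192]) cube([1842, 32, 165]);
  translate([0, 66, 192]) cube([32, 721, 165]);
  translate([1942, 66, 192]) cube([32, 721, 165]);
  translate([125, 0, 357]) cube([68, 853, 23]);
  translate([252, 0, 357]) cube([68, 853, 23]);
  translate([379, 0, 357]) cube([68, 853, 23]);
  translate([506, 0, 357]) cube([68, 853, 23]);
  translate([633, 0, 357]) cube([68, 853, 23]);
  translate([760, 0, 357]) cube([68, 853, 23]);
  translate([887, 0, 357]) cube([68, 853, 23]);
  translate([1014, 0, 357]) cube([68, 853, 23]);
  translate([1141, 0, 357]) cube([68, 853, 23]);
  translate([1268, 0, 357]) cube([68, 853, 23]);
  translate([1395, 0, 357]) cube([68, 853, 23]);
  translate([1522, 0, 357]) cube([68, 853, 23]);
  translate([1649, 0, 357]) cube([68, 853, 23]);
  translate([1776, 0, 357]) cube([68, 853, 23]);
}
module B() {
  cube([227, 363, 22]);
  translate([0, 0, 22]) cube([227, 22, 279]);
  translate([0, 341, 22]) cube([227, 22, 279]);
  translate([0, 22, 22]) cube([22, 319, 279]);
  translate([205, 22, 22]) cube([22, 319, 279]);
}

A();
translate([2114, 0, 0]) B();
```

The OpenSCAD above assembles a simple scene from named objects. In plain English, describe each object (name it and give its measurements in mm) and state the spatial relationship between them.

A is a bed frame 1974 mm long (x) by 853 mm wide (y). Four 66×66 mm corner posts, 422 mm tall, at the corners of the footprint. Four rails of 32 mm thickness and 165 mm height run between adjacent posts with their undersides at z = 192 mm, their outer faces flush with the outside of the frame (the two x-running rails run between the posts' inner faces; the two y-running rails run between the posts' inner faces). 14 slats, each 68 mm wide (x) and 23 mm thick, lie across the top of the two x-running rails, running the full 853 mm width of the frame in y; the slats are evenly spaced along x between the inner faces of the end posts with equal gaps (rounded down to the nearest mm) at the −x end and between each pair — any rounding remainder accumulates at the +x end.

B is an open-topped rectangular box: outside dimensions 227×363×301 mm, with a uniform wall and base thickness of 22 mm. The base is a full 227×363 slab on the floor; four walls sit on top of the base. The front and back walls (the −y and +y sides) span the full width; the two side walls fit between them.

The open box is on the floor beside the bed frame on its +x side.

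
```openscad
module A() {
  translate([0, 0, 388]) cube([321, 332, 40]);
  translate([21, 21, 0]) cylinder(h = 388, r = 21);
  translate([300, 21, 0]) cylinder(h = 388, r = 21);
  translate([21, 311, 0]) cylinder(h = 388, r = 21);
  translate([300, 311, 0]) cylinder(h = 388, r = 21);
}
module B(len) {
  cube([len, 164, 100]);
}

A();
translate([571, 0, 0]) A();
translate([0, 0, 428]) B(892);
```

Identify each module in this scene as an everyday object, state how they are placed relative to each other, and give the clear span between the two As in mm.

A is a stool. B is a beam. A beam spans the tops of two stools. The clear span between the two stools is 250 mm.

Second stool starts at x = 571; first ends at x = 321; clear span = 571 − 321 = 250 mm.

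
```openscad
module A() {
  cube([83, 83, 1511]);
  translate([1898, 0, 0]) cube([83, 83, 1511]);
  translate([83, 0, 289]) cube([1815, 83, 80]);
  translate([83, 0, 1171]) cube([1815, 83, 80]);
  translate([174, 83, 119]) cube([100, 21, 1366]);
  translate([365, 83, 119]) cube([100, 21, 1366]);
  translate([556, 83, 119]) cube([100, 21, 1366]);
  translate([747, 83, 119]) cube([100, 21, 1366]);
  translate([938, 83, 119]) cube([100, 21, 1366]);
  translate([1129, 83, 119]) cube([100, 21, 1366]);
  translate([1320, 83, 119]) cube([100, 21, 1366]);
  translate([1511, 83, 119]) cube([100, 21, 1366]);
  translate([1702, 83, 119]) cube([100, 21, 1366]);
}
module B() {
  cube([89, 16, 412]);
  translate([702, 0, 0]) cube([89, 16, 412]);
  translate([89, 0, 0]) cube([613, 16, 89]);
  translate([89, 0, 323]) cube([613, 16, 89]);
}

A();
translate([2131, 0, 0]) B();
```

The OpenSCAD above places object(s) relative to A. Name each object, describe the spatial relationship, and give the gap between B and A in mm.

A is a fence section. B is a picture frame. The picture frame is on the floor beside the fence section on its +x side. The gap between the picture frame and the fence section is 150 mm.

The picture frame's nearest face is 150 mm from the fence section's +x face.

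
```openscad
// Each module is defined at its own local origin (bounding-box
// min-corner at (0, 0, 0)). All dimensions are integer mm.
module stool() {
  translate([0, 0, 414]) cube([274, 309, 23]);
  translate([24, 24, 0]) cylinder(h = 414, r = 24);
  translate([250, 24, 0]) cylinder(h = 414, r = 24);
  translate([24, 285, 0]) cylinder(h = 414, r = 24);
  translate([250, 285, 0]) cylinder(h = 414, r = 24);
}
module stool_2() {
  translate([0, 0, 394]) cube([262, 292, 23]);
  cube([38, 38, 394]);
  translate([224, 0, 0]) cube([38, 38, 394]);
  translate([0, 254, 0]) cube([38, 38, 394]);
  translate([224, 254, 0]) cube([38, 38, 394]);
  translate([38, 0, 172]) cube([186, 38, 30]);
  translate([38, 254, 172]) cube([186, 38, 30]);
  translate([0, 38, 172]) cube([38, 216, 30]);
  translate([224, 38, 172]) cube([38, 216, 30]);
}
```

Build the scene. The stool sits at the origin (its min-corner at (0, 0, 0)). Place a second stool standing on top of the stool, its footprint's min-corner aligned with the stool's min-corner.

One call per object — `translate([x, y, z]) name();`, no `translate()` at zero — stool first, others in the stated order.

stool();
translate([0, 0, 437]) stool_2();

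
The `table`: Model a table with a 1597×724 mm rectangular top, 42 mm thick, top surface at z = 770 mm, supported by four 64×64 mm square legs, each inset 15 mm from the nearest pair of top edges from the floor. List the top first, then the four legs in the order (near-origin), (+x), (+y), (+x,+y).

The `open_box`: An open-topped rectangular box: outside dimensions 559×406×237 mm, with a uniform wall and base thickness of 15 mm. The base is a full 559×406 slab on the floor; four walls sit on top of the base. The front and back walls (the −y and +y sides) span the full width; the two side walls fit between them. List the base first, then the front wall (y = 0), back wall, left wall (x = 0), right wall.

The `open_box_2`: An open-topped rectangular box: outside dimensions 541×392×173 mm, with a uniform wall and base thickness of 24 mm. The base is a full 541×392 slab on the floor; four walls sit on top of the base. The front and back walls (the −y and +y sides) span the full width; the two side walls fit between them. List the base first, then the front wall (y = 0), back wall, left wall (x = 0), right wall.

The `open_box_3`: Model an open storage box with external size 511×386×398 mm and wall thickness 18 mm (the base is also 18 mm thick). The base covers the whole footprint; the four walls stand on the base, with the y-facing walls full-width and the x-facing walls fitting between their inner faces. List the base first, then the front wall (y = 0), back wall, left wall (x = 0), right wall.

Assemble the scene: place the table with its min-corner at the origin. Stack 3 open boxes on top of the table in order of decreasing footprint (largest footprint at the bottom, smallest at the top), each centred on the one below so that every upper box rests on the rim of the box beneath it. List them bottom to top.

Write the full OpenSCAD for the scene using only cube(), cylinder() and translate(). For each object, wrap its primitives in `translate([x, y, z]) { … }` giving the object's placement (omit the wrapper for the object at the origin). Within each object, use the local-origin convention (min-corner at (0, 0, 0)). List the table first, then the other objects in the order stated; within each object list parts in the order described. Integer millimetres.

translate([0, 0, 728]) cube([1597, 724, 42]);
translate([15, 15, 0]) cube([64, 64, 728]);
translate([1518, 15, 0]) cube([64, 64, 728]);
translate([15, 645, 0]) cube([64, 64, 728]);
translate([1518, 645, 0]) cube([64, 64, 728]);
translate([519, 159, 770]) {
  cube([559, 406, 15]);
  translate([0, 0, 15]) cube([559, 15, 222]);
  translate([0, 391, 15]) cube([559, 15, 222]);
  translate([0, 15, 15]) cube([15, 376, 222]);
  translate([544, 15, 15]) cube([15, 376, 222]);
}
translate([528, 166, 1007]) {
  cube([541, 392, 24]);
  translate([0, 0, 24]) cube([541, 24, 149]);
  translate([0, 368, 24]) cube([541, 24, 149]);
  translate([0, 24, 24]) cube([24, 344, 149]);
  translate([517, 24, 24]) cube([24, 344, 149]);
}
translate([543, 169, 1180]) {
  cube([511, 386, 18]);
  translate([0, 0, 18]) cube([511, 18, 380]);
  translate([0, 368, 18]) cube([511, 18, 380]);
  translate([0, 18, 18]) cube([18, 350, 380]);
  translate([493, 18, 18]) cube([18, 350, 380]);
}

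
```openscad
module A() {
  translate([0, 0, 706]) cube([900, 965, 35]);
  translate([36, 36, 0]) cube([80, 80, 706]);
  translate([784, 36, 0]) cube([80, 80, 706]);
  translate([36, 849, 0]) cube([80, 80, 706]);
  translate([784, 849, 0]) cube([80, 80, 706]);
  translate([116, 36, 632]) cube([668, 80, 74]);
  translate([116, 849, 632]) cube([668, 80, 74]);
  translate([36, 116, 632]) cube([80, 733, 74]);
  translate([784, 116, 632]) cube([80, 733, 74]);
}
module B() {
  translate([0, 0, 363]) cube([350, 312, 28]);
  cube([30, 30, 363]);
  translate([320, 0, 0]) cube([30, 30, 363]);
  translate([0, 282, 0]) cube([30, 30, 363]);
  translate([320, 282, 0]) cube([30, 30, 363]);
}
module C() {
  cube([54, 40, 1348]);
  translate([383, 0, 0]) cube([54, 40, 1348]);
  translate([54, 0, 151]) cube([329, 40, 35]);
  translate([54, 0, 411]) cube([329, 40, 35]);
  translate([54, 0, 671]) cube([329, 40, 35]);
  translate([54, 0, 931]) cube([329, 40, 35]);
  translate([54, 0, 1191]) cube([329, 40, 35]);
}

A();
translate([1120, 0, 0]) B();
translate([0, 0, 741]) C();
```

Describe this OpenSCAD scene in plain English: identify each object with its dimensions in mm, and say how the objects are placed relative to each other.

A is a table with a 900×965 mm rectangular top, 35 mm thick, top surface at z = 741 mm, supported by four 80×80 mm square legs, each inset 36 mm from the nearest pair of top edges, running from the floor. Four apron rails, 80 mm thick and 74 mm tall, run between adjacent legs with their top edges flush with the underside of the top and their outer faces flush with the legs' outer faces.

B is a four-legged stool. The seat is a 350×312×28 mm slab whose top surface is at z = 391 mm; four square legs, each 30×30 mm in cross-section, run from the floor (z = 0) to the underside of the seat, each flush with a corner of the seat.

C is a wooden ladder with two side rails of 54×40 mm section and 1348 mm height, set 437 mm apart overall. Between them run 5 rectangular rungs (40 mm deep, 35 mm thick), front faces flush with the rails' −y face. The bottom of the first rung is 151 mm above the floor and each subsequent rung is 260 mm higher than the one below.

The stool is on the floor beside the table on its +x side. The ladder is on top of the table.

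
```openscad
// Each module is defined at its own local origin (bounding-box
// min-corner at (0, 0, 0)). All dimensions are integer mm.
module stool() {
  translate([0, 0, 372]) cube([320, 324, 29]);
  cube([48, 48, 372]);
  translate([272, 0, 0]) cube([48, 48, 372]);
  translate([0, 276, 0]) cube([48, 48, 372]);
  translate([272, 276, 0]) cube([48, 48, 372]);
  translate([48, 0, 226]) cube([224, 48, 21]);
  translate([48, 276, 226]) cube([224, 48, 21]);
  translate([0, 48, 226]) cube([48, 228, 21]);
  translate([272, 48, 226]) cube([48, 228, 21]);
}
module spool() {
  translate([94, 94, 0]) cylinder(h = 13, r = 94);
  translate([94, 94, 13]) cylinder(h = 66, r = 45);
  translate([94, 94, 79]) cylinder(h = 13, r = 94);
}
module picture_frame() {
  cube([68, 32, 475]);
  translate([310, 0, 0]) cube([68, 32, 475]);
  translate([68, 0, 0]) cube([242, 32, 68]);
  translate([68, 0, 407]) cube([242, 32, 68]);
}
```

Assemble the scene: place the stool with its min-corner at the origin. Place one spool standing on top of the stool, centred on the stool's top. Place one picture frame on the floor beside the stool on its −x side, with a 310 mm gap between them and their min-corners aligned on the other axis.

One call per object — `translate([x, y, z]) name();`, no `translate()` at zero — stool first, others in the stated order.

stool();
translate([66, 68, 401]) spool();
translate([-688, 0, 0]) picture_frame();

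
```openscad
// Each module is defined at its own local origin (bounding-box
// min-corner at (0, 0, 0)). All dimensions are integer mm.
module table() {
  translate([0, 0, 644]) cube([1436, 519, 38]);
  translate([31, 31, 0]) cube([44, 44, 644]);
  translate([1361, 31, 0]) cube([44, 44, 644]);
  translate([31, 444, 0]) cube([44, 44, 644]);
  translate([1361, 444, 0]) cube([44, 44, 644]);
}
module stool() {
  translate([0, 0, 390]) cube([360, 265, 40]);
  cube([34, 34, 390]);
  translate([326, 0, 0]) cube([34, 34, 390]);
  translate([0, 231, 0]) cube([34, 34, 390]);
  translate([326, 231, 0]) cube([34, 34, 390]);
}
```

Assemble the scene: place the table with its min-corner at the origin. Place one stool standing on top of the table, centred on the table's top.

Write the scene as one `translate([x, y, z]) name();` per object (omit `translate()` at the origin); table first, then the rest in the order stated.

table();
translate([538, 127, 682]) stool();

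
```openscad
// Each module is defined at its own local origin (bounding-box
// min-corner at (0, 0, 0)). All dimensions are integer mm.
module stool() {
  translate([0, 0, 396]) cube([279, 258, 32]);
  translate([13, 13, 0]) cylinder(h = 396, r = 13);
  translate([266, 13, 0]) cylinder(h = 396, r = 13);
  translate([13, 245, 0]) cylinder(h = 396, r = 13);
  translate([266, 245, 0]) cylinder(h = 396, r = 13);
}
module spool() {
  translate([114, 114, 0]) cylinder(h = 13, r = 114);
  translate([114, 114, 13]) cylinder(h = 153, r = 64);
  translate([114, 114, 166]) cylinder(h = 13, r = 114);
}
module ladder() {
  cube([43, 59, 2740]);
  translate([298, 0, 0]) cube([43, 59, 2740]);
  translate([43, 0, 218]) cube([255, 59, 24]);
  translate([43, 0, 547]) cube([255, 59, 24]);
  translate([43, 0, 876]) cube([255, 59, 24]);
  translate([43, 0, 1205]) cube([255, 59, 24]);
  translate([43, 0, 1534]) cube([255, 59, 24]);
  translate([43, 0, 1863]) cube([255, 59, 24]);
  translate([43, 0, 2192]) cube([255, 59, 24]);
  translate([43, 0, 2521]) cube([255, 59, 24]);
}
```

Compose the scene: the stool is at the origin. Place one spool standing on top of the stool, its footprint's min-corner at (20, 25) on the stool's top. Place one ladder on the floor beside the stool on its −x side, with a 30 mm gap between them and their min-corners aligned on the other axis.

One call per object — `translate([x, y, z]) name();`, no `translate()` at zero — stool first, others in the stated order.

stool();
translate([20, 25, 428]) spool();
translate([-371, 0, 0]) ladder();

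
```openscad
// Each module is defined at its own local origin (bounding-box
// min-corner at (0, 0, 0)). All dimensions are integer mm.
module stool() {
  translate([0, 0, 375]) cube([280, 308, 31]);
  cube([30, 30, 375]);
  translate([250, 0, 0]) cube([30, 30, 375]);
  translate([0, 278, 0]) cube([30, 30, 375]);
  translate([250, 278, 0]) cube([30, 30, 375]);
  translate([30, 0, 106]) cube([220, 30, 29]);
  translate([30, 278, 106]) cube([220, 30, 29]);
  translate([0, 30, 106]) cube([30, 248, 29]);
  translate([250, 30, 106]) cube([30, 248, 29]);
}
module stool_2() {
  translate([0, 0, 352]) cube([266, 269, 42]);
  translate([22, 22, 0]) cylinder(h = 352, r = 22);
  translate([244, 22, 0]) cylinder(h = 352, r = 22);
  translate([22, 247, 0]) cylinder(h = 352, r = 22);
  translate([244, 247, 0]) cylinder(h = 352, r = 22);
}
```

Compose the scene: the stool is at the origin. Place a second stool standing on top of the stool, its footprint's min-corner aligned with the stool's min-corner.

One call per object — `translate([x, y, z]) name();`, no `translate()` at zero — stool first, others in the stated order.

stool();
translate([0, 0, 406]) stool_2();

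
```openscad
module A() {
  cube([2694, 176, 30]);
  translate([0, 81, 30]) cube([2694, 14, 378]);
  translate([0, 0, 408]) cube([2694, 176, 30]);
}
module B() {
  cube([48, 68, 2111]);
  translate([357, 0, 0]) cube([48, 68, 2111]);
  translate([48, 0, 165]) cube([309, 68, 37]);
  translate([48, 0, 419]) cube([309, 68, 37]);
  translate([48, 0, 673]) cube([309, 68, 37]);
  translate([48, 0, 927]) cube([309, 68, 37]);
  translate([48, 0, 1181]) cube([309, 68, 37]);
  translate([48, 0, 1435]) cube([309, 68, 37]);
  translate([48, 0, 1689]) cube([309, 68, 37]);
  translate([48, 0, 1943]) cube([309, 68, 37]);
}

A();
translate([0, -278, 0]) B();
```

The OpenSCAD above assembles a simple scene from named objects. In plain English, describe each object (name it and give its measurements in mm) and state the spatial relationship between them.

A is an I-beam lying along x, 2694 mm long. Overall section height 438 mm. Two flanges 176 mm wide (y) and 30 mm thick, one on the floor and one at the top; a web 14 mm thick runs between them, centred on the flange width.

B is a wooden ladder with two side rails of 48×68 mm section and 2111 mm height, set 405 mm apart overall. Between them run 8 rectangular rungs (68 mm deep, 37 mm thick), front faces flush with the rails' −y face. The bottom of the first rung is 165 mm above the floor and each subsequent rung is 254 mm higher than the one below.

The ladder is on the floor beside the I-beam on its −y side.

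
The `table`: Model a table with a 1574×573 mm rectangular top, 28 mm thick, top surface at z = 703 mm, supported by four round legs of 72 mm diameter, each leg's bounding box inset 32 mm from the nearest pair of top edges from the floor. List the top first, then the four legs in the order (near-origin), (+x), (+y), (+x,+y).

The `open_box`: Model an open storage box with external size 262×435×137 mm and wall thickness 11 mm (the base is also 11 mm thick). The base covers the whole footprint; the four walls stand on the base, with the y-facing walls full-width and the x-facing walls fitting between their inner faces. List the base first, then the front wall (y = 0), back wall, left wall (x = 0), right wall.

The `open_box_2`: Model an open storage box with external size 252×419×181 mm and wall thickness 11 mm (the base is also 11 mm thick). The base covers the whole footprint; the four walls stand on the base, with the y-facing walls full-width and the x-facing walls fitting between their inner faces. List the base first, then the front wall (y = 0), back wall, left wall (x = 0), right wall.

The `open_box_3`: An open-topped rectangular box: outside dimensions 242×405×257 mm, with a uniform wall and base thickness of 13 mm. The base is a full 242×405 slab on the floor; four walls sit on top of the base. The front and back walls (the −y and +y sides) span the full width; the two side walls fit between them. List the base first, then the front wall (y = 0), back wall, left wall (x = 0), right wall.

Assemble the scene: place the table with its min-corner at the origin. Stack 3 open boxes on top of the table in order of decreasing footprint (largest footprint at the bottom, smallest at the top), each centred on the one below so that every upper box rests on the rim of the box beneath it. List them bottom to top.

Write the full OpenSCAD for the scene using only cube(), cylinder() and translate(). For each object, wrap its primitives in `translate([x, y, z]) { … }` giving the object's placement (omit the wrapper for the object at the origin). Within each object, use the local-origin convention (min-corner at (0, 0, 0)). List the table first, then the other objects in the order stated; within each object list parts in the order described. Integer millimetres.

translate([0, 0, 675]) cube([1574, 573, 28]);
translate([68, 68, 0]) cylinder(h = 675, r = 36);
translate([1506, 68, 0]) cylinder(h = 675, r = 36);
translate([68, 505, 0]) cylinder(h = 675, r = 36);
translate([1506, 505, 0]) cylinder(h = 675, r = 36);
translate([656, 69, 703]) {
  cube([262, 435, 11]);
  translate([0, 0, 11]) cube([262, 11, 126]);
  translate([0, 424, 11]) cube([262, 11, 126]);
  translate([0, 11, 11]) cube([11, 413, 126]);
  translate([251, 11, 11]) cube([11, 413, 126]);
}
translate([661, 77, 840]) {
  cube([252, 419, 11]);
  translate([0, 0, 11]) cube([252, 11, 170]);
  translate([0, 408, 11]) cube([252, 11, 170]);
  translate([0, 11, 11]) cube([11, 397, 170]);
  translate([241, 11, 11]) cube([11, 397, 170]);
}
translate([666, 84, 1021]) {
  cube([242, 405, 13]);
  translate([0, 0, 13]) cube([242, 13, 244]);
  translate([0, 392, 13]) cube([242, 13, 244]);
  translate([0, 13, 13]) cube([13, 379, 244]);
  translate([229, 13, 13]) cube([13, 379, 244]);
}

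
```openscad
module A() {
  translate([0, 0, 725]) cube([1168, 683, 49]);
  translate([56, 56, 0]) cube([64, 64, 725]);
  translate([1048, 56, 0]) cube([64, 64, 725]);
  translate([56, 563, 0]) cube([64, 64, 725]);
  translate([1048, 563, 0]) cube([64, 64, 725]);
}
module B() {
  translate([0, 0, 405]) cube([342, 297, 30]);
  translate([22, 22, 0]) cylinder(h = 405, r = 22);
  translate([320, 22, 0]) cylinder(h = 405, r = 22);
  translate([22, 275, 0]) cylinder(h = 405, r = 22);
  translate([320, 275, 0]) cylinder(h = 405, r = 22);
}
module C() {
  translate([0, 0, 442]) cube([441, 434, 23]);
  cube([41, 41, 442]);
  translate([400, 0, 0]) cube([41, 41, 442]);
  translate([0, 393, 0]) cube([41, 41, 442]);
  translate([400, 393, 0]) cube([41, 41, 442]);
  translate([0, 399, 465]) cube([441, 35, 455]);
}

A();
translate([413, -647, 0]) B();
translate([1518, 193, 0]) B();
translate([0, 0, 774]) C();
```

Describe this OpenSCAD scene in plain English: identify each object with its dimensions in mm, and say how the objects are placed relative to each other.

A is a rectangular dining table. The top is 1168×683×49 mm with its upper surface at z = 774 mm. It stands on four 64×64 mm square legs, each inset 56 mm from the nearest pair of top edges, running from the floor to the underside of the top.

B is a four-legged stool. The seat is 342×297 mm, 30 mm thick, top at z = 435 mm. It stands on four round legs, each 44 mm in diameter, from z = 0 to the seat underside, each leg's axis is inset half a diameter from the nearest pair of seat edges (so the leg's bounding box is flush with the corner).

C is a chair: 441×434 mm seat, 23 mm thick, top at z = 465 mm, on four 41 mm square corner legs flush with the seat edges. A 35 mm thick backrest slab spans the full seat width, extending 455 mm above the seat top, its back face flush with the seat's +y edge.

Two stools sit around the table at the −y, +x sides. The chair is on top of the table.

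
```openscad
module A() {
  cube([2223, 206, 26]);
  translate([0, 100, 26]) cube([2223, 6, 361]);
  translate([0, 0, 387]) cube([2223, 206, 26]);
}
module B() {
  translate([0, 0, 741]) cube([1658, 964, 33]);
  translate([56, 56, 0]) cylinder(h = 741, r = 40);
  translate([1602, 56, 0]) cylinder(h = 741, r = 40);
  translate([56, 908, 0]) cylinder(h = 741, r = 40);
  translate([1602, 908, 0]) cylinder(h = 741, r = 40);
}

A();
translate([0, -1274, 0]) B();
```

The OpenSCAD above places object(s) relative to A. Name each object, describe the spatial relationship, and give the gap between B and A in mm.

A is an I-beam. B is a table. The table is on the floor beside the I-beam on its −y side. The gap between the table and the I-beam is 310 mm.

The table's nearest face is 310 mm from the I-beam's −y face.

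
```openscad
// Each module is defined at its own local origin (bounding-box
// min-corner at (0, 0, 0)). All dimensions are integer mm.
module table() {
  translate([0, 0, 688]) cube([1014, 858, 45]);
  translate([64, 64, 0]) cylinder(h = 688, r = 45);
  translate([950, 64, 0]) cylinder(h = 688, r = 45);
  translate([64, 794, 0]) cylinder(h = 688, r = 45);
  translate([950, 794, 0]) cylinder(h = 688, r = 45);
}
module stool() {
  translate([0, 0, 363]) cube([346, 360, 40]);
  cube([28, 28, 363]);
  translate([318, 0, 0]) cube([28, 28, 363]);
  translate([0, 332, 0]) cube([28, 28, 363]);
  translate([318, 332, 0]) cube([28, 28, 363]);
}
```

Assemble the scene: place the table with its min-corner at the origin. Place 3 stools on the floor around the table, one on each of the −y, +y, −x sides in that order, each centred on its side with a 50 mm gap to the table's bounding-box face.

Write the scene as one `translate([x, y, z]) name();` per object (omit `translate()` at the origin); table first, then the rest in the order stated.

table();
translate([334, -410, 0]) stool();
translate([334, 908, 0]) stool();
translate([-396, 249, 0]) stool();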